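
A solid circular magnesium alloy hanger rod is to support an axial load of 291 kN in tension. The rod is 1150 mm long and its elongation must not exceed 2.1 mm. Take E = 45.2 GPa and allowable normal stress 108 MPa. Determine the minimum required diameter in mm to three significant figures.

Required area A ≥ P/σ_allow = 291000/108 = 2694 mm².
For a solid circular section, d ≥ √(4A/π) = 58.57 mm.
Elongation limit: A ≥ PL/(Eδ_allow) = 291000·1150/(45200·2.1) = 3526 mm² ⇒ d ≥ 67 mm.
The elongation limit governs.

67.0 mm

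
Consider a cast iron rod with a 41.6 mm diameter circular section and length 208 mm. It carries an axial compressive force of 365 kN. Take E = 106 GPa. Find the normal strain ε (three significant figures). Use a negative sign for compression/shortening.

A = 1359 mm².
σ = N/A = -268.5 MPa; ε = σ/E = -268.5/106000 = -2.533e-03.

-0.00253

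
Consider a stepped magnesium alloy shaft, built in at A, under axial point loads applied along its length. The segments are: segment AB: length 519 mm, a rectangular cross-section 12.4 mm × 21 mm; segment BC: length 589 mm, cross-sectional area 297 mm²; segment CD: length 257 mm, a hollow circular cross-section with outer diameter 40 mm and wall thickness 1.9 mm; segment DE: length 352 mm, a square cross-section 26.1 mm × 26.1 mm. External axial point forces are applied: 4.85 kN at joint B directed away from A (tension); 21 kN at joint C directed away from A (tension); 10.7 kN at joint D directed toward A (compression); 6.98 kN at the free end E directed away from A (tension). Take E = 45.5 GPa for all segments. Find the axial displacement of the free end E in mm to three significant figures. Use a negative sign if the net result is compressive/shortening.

Internal axial forces (sectioning from the free end, tension +): N_DE = 6.98 kN, N_CD = -3.72 kN, N_BC = 17.28 kN, N_AB = 22.13 kN.
A_AB = 260.4 mm².
A_CD = 227.4 mm².
A_DE = 681.2 mm².
δ_AB = 22130·519/(260.4·45500) = 0.9694 mm
δ_BC = 17280·589/(297·45500) = 0.7532 mm
δ_CD = -3720·257/(227.4·45500) = -0.09239 mm
δ_DE = 6980·352/(681.2·45500) = 0.07927 mm
δ = Σδ_i = 1.709 mm.

1.71 mm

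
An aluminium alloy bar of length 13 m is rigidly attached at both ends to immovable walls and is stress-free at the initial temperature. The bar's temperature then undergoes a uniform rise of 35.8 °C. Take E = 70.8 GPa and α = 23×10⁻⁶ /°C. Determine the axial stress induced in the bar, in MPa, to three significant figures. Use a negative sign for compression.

Free thermal expansion αLΔT = 23e-6 · 13000 · 35.8 = 10.7 mm.
The walls impose strain ε = −(10.7)/13000 = -8.2340e-04; σ = Eε = 70800 · -8.2340e-04 = -58.3 MPa.

-58.3 MPa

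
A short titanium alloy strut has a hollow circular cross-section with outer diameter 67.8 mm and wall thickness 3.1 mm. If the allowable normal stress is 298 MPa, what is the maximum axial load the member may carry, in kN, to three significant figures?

188 kN

A = 630.1 mm².
P_max = σ_allow · A = 298 · 630.1 = 187800 N = 187.8 kN.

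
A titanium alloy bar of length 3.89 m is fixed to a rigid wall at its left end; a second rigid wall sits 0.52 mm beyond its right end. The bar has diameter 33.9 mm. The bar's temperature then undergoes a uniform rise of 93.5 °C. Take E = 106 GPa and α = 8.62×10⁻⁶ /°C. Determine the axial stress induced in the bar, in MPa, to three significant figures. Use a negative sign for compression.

Free thermal expansion αLΔT = 8.62e-6 · 3890 · 93.5 = 3.135 mm.
The walls engage after the gap closes; constrained expansion = 3.135 − 0.52 = 2.615 mm.
The walls impose strain ε = −(2.615)/3890 = -6.7229e-04; σ = Eε = 106000 · -6.7229e-04 = -71.26 MPa.

-71.3 MPa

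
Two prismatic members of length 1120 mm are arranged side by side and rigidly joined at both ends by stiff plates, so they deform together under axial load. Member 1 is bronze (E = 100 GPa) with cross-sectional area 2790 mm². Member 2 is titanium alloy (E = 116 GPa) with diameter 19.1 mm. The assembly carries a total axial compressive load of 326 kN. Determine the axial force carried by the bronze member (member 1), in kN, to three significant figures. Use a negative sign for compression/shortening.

-291 kN

A_2 = 286.5 mm².
Equal strain + equilibrium ⇒ each member carries load in proportion to AE: A₁E₁ = 279000000 N, A₂E₂ = 33240000 N, ΣAE = 312200000 N.
F₁ = P·A₁E₁/ΣAE = -326000·279000000/312200000 = -291300 N.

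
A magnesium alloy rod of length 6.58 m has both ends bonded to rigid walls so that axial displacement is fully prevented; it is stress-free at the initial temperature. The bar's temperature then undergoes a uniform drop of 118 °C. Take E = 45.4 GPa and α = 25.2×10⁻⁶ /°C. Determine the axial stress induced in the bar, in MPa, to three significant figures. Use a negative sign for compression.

135 MPa

Free thermal expansion αLΔT = 25.2e-6 · 6580 · -118 = -19.57 mm.
The walls impose strain ε = −(-19.57)/6580 = 2.9736e-03; σ = Eε = 45400 · 2.9736e-03 = 135 MPa.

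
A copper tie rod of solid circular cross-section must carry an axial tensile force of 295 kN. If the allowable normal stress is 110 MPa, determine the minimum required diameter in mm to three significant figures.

58.4 mm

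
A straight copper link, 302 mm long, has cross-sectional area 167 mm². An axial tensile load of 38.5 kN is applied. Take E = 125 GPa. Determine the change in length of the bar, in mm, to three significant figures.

0.557 mm

δ_mech = NL/(AE) = 38500·302/(167·125000) = 0.557 mm.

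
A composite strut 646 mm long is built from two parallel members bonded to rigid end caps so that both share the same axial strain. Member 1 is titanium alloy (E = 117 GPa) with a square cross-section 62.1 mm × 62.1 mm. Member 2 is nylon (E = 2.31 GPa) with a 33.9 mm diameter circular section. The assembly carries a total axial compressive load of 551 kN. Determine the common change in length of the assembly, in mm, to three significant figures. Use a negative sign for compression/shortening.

-0.785 mm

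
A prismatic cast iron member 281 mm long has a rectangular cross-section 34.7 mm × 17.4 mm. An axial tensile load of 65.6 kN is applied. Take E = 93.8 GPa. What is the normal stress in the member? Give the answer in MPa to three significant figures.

109 MPa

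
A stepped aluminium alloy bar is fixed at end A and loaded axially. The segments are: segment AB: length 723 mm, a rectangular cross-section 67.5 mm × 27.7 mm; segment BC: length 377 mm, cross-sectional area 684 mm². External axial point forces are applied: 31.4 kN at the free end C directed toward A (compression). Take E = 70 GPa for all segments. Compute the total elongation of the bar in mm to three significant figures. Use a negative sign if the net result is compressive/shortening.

-0.421 mm

Internal axial forces (sectioning from the free end, tension +): N_BC = -31.4 kN, N_AB = -31.4 kN.
A_AB = 1870 mm².
δ_AB = -31400·723/(1870·70000) = -0.1735 mm
δ_BC = -31400·377/(684·70000) = -0.2472 mm
δ = Σδ_i = -0.4207 mm.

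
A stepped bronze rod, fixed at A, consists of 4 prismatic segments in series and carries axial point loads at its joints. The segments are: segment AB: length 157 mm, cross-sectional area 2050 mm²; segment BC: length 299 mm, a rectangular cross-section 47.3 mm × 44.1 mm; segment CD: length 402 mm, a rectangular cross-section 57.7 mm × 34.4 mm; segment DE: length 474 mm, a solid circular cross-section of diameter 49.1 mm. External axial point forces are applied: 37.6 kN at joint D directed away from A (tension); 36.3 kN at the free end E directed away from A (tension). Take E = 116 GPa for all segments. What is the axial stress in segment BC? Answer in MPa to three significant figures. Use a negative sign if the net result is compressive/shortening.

35.4 MPa

Internal axial forces (sectioning from the free end, tension +): N_DE = 36.3 kN, N_CD = 73.9 kN, N_BC = 73.9 kN, N_AB = 73.9 kN.
A_BC = 2086 mm².
σ_BC = N_BC/A_BC = 73900/2086 = 35.43 MPa.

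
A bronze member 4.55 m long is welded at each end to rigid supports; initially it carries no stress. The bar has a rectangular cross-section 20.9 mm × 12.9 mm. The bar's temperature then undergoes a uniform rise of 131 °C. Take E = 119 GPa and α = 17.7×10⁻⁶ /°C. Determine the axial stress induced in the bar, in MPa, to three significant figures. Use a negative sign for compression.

-276 MPa

Free thermal expansion αLΔT = 17.7e-6 · 4550 · 131 = 10.55 mm.
The walls impose strain ε = −(10.55)/4550 = -2.3187e-03; σ = Eε = 119000 · -2.3187e-03 = -275.9 MPa.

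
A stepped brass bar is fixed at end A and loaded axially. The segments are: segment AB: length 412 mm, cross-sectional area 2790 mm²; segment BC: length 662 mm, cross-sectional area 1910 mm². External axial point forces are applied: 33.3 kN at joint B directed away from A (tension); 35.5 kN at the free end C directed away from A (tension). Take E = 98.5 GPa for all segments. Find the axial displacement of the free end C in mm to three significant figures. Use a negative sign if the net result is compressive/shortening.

0.228 mm

Internal axial forces (sectioning from the free end, tension +): N_BC = 35.5 kN, N_AB = 68.8 kN.
δ_AB = 68800·412/(2790·98500) = 0.1031 mm
δ_BC = 35500·662/(1910·98500) = 0.1249 mm
δ = Σδ_i = 0.2281 mm.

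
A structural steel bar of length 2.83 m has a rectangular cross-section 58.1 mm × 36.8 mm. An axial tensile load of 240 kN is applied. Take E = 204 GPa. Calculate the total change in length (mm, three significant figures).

1.56 mm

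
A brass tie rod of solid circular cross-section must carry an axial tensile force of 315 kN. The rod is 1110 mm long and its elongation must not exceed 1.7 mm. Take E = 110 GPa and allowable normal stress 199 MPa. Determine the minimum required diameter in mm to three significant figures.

Required area A ≥ P/σ_allow = 315000/199 = 1583 mm².
For a solid circular section, d ≥ √(4A/π) = 44.89 mm.
Elongation limit: A ≥ PL/(Eδ_allow) = 315000·1110/(110000·1.7) = 1870 mm² ⇒ d ≥ 48.79 mm.
The elongation limit governs.

48.8 mm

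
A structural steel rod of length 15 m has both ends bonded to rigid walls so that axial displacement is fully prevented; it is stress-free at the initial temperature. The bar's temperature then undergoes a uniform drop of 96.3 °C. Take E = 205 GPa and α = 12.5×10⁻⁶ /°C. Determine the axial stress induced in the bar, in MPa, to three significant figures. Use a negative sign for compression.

247 MPa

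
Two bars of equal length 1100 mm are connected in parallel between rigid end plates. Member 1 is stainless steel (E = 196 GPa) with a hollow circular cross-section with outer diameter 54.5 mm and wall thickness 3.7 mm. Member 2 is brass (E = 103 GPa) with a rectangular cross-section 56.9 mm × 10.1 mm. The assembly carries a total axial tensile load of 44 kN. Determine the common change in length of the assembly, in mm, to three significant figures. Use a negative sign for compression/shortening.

0.277 mm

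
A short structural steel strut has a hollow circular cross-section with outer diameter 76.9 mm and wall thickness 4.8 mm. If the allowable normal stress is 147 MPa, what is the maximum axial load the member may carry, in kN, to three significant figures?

160 kN

A = 1087 mm².
P_max = σ_allow · A = 147 · 1087 = 159800 N = 159.8 kN.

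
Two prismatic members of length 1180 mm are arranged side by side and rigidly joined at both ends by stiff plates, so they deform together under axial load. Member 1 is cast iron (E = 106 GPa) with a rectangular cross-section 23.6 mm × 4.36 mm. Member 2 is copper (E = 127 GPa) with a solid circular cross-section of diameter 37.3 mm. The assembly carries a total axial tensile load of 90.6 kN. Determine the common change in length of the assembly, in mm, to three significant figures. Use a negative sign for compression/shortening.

A_1 = 102.9 mm².
A_2 = 1093 mm².
Equal strain + equilibrium ⇒ each member carries load in proportion to AE: A₁E₁ = 10910000 N, A₂E₂ = 138800000 N, ΣAE = 149700000 N.
δ = PL/ΣAE = 90600·1180/149700000 = 0.7142 mm.

0.714 mm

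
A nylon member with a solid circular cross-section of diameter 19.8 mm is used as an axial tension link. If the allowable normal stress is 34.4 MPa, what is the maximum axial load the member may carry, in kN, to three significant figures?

10.6 kN

A = 307.9 mm².
P_max = σ_allow · A = 34.4 · 307.9 = 10590 N = 10.59 kN.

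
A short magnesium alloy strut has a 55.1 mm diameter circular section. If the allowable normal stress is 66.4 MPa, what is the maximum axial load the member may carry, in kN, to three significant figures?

A = 2384 mm².
P_max = σ_allow · A = 66.4 · 2384 = 158300 N = 158.3 kN.

158 kN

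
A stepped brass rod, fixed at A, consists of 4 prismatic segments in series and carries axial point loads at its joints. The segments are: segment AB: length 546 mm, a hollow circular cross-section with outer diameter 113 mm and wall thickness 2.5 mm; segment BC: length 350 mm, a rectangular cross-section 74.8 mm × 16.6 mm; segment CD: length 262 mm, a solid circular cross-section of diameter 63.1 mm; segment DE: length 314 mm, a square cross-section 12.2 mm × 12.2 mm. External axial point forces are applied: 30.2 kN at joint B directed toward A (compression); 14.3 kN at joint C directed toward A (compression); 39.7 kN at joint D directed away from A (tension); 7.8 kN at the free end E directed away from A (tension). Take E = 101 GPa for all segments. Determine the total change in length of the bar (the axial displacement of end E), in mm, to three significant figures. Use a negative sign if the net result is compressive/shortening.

0.314 mm

Internal axial forces (sectioning from the free end, tension +): N_DE = 7.8 kN, N_CD = 47.5 kN, N_BC = 33.2 kN, N_AB = 3 kN.
A_AB = 867.9 mm².
A_BC = 1242 mm².
A_CD = 3127 mm².
A_DE = 148.8 mm².
δ_AB = 3000·546/(867.9·101000) = 0.01869 mm
δ_BC = 33200·350/(1242·101000) = 0.09266 mm
δ_CD = 47500·262/(3127·101000) = 0.0394 mm
δ_DE = 7800·314/(148.8·101000) = 0.1629 mm
δ = Σδ_i = 0.3137 mm.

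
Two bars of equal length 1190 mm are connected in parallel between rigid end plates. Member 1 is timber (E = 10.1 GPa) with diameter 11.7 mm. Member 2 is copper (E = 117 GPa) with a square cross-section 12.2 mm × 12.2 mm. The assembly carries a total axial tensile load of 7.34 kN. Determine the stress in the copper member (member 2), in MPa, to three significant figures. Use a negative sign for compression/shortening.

A_1 = 107.5 mm².
A_2 = 148.8 mm².
Equal strain + equilibrium ⇒ each member carries load in proportion to AE: A₁E₁ = 1086000 N, A₂E₂ = 17410000 N, ΣAE = 18500000 N.
σ₂ = P·E₂/ΣAE = 7340·117000/18500000 = 46.42 MPa.

46.4 MPa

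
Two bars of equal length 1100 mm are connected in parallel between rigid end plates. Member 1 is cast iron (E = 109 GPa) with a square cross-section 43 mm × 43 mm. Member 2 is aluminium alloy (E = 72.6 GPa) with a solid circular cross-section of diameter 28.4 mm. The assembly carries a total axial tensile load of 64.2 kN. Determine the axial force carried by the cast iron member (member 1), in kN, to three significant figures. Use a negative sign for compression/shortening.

52.3 kN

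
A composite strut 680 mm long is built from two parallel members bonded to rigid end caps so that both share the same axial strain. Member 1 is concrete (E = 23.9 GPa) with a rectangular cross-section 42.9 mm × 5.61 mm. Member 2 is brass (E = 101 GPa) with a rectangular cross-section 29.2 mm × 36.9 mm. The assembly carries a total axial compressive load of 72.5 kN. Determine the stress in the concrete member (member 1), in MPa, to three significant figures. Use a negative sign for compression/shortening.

-15.1 MPa

A_1 = 240.7 mm².
A_2 = 1077 mm².
Equal strain + equilibrium ⇒ each member carries load in proportion to AE: A₁E₁ = 5752000 N, A₂E₂ = 108800000 N, ΣAE = 114600000 N.
σ₁ = P·E₁/ΣAE = -72500·23900/114600000 = -15.12 MPa.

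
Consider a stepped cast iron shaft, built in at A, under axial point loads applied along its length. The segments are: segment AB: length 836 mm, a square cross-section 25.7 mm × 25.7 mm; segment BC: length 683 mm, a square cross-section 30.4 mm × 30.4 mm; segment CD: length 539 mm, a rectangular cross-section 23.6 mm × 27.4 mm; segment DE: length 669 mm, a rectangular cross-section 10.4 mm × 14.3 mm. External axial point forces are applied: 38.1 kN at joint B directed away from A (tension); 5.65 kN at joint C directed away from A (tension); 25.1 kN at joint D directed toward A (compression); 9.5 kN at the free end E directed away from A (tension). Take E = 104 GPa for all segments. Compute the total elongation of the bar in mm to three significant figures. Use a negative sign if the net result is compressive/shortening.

Internal axial forces (sectioning from the free end, tension +): N_DE = 9.5 kN, N_CD = -15.6 kN, N_BC = -9.95 kN, N_AB = 28.15 kN.
A_AB = 660.5 mm².
A_BC = 924.2 mm².
A_CD = 646.6 mm².
A_DE = 148.7 mm².
δ_AB = 28150·836/(660.5·104000) = 0.3426 mm
δ_BC = -9950·683/(924.2·104000) = -0.07071 mm
δ_CD = -15600·539/(646.6·104000) = -0.125 mm
δ_DE = 9500·669/(148.7·104000) = 0.4109 mm
δ = Σδ_i = 0.5578 mm.

0.558 mm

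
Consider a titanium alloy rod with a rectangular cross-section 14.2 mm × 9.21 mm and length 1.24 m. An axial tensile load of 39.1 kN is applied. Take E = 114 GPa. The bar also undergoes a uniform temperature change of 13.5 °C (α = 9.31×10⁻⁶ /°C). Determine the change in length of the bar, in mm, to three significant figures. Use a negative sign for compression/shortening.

A = 130.8 mm².
δ_mech = NL/(AE) = 39100·1240/(130.8·114000) = 3.252 mm.
δ_thermal = αLΔT = 9.31e-6·1240·13.5 = 0.1558 mm.
δ = δ_mech + δ_thermal = 3.408 mm.

3.41 mm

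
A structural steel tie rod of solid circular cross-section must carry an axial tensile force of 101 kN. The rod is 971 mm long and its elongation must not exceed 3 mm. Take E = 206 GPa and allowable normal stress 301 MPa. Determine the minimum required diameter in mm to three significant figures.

Required area A ≥ P/σ_allow = 101000/301 = 335.5 mm².
For a solid circular section, d ≥ √(4A/π) = 20.67 mm.
Elongation limit: A ≥ PL/(Eδ_allow) = 101000·971/(206000·3) = 158.7 mm² ⇒ d ≥ 14.21 mm.
The stress limit governs.

20.7 mm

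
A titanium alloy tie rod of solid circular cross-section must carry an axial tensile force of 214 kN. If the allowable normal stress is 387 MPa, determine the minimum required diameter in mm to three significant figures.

Required area A ≥ P/σ_allow = 214000/387 = 553 mm².
For a solid circular section, d ≥ √(4A/π) = 26.53 mm.

26.5 mm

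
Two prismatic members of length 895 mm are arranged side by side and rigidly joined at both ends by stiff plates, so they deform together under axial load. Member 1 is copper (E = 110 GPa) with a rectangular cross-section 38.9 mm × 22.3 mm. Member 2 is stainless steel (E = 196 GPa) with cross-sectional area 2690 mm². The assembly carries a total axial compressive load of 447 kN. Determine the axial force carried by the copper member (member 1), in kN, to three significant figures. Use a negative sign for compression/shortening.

-68.5 kN

A_1 = 867.5 mm².
Equal strain + equilibrium ⇒ each member carries load in proportion to AE: A₁E₁ = 95420000 N, A₂E₂ = 527200000 N, ΣAE = 622700000 N.
F₁ = P·A₁E₁/ΣAE = -447000·95420000/622700000 = -68500 N.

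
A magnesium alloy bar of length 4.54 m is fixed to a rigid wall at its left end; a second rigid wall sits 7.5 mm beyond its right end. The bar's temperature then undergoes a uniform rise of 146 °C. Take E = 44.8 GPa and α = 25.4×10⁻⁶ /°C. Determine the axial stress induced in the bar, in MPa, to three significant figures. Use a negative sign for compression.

Free thermal expansion αLΔT = 25.4e-6 · 4540 · 146 = 16.84 mm.
The walls engage after the gap closes; constrained expansion = 16.84 − 7.5 = 9.336 mm.
The walls impose strain ε = −(9.336)/4540 = -2.0564e-03; σ = Eε = 44800 · -2.0564e-03 = -92.13 MPa.

-92.1 MPa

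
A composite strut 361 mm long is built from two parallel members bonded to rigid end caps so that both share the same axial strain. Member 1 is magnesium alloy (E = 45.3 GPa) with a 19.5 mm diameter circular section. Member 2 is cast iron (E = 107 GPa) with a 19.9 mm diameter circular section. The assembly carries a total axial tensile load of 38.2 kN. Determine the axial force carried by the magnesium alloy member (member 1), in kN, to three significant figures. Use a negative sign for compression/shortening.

11.0 kN

A_1 = 298.6 mm².
A_2 = 311 mm².
Equal strain + equilibrium ⇒ each member carries load in proportion to AE: A₁E₁ = 13530000 N, A₂E₂ = 33280000 N, ΣAE = 46810000 N.
F₁ = P·A₁E₁/ΣAE = 38200·13530000/46810000 = 11040 N.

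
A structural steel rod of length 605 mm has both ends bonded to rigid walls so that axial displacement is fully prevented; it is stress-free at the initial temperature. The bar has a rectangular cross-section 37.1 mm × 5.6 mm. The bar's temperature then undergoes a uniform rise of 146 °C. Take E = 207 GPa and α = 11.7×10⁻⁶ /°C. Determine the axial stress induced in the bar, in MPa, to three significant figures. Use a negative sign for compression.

Free thermal expansion αLΔT = 11.7e-6 · 605 · 146 = 1.033 mm.
The walls impose strain ε = −(1.033)/605 = -1.7082e-03; σ = Eε = 207000 · -1.7082e-03 = -353.6 MPa.

-354 MPa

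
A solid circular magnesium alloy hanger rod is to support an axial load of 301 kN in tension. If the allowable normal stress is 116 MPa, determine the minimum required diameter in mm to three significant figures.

57.5 mm

Required area A ≥ P/σ_allow = 301000/116 = 2595 mm².
For a solid circular section, d ≥ √(4A/π) = 57.48 mm.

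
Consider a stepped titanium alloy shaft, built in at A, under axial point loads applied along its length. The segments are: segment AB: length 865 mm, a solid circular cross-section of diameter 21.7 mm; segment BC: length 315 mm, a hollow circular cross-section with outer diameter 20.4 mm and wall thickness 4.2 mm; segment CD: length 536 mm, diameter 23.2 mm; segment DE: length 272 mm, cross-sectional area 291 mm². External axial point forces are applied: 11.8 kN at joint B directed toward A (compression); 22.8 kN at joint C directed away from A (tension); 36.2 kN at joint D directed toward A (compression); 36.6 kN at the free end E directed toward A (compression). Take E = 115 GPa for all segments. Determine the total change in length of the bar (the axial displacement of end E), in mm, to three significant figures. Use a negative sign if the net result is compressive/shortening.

Internal axial forces (sectioning from the free end, tension +): N_DE = -36.6 kN, N_CD = -72.8 kN, N_BC = -50 kN, N_AB = -61.8 kN.
A_AB = 369.8 mm².
A_BC = 213.8 mm².
A_CD = 422.7 mm².
δ_AB = -61800·865/(369.8·115000) = -1.257 mm
δ_BC = -50000·315/(213.8·115000) = -0.6407 mm
δ_CD = -72800·536/(422.7·115000) = -0.8027 mm
δ_DE = -36600·272/(291·115000) = -0.2975 mm
δ = Σδ_i = -2.998 mm.

-3.00 mm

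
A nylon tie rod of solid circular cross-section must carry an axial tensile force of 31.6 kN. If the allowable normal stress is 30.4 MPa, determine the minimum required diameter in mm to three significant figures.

Required area A ≥ P/σ_allow = 31600/30.4 = 1039 mm².
For a solid circular section, d ≥ √(4A/π) = 36.38 mm.

36.4 mm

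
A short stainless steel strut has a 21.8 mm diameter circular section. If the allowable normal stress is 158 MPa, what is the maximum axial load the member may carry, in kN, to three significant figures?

59.0 kN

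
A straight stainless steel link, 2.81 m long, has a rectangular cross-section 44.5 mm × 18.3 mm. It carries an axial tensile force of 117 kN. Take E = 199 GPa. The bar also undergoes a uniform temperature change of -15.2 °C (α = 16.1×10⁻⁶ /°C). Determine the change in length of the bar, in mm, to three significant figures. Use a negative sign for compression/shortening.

1.34 mm

A = 814.4 mm².
δ_mech = NL/(AE) = 117000·2810/(814.4·199000) = 2.029 mm.
δ_thermal = αLΔT = 16.1e-6·2810·-15.2 = -0.6877 mm.
δ = δ_mech + δ_thermal = 1.341 mm.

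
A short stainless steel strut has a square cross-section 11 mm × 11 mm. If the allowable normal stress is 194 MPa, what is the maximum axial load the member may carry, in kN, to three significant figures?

23.5 kN

A = 121 mm².
P_max = σ_allow · A = 194 · 121 = 23470 N = 23.47 kN.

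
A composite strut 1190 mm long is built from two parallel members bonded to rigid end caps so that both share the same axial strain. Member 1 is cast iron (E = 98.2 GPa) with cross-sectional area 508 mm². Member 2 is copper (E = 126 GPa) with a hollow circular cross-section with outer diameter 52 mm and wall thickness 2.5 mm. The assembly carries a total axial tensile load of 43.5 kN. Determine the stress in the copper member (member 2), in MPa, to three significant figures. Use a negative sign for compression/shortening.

55.4 MPa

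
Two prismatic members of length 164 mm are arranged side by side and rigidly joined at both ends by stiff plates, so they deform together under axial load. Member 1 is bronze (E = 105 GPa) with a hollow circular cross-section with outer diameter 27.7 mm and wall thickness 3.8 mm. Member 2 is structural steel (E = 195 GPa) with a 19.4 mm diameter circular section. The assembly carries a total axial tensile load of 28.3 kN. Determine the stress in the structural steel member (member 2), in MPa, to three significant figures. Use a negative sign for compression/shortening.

A_1 = 285.3 mm².
A_2 = 295.6 mm².
Equal strain + equilibrium ⇒ each member carries load in proportion to AE: A₁E₁ = 29960000 N, A₂E₂ = 57640000 N, ΣAE = 87600000 N.
σ₂ = P·E₂/ΣAE = 28300·195000/87600000 = 63 MPa.

63.0 MPa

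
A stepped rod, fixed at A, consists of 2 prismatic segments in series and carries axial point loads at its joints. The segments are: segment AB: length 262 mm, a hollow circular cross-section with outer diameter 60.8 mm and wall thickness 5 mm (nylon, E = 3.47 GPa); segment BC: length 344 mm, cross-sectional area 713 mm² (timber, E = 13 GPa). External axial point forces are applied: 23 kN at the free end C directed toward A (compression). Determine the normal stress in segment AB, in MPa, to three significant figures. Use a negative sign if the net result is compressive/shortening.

Internal axial forces (sectioning from the free end, tension +): N_BC = -23 kN, N_AB = -23 kN.
A_AB = 876.5 mm².
σ_AB = N_AB/A_AB = -23000/876.5 = -26.24 MPa.

-26.2 MPa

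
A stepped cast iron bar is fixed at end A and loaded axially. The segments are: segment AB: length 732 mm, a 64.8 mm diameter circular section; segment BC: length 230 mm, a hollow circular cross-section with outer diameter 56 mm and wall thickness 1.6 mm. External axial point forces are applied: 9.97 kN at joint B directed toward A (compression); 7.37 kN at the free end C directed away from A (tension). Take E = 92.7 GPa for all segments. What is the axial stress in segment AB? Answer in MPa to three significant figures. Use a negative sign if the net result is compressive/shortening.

Internal axial forces (sectioning from the free end, tension +): N_BC = 7.37 kN, N_AB = -2.6 kN.
A_AB = 3298 mm².
σ_AB = N_AB/A_AB = -2600/3298 = -0.7884 MPa.

-0.788 MPa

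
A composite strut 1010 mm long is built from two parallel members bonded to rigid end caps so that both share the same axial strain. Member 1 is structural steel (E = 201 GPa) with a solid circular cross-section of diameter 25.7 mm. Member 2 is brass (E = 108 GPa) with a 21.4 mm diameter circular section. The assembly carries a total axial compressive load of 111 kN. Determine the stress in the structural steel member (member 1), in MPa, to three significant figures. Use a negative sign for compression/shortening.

A_1 = 518.7 mm².
A_2 = 359.7 mm².
Equal strain + equilibrium ⇒ each member carries load in proportion to AE: A₁E₁ = 104300000 N, A₂E₂ = 38850000 N, ΣAE = 143100000 N.
σ₁ = P·E₁/ΣAE = -111000·201000/143100000 = -155.9 MPa.

-156 MPa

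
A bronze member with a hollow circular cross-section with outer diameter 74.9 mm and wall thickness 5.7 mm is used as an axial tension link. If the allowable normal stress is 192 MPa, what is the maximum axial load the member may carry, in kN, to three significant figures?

238 kN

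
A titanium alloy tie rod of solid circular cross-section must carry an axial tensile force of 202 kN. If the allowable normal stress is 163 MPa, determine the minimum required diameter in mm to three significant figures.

Required area A ≥ P/σ_allow = 202000/163 = 1239 mm².
For a solid circular section, d ≥ √(4A/π) = 39.72 mm.

39.7 mm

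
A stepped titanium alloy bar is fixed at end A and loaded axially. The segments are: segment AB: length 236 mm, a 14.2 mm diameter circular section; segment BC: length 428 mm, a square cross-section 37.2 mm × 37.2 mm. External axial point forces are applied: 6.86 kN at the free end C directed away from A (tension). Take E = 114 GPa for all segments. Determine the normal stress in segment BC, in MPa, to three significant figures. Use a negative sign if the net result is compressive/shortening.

4.96 MPa

Internal axial forces (sectioning from the free end, tension +): N_BC = 6.86 kN, N_AB = 6.86 kN.
A_BC = 1384 mm².
σ_BC = N_BC/A_BC = 6860/1384 = 4.957 MPa.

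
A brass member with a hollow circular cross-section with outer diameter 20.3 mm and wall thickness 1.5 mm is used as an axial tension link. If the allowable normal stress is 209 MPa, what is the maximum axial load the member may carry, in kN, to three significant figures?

18.5 kN

A = 88.59 mm².
P_max = σ_allow · A = 209 · 88.59 = 18520 N = 18.52 kN.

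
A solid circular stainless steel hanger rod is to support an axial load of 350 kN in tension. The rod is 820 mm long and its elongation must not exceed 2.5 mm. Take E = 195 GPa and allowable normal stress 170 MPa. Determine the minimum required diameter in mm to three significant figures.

51.2 mm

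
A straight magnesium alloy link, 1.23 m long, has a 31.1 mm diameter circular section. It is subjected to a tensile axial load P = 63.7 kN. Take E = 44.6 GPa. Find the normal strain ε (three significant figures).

A = 759.6 mm².
σ = N/A = 83.85 MPa; ε = σ/E = 83.85/44600 = 1.880e-03.

0.00188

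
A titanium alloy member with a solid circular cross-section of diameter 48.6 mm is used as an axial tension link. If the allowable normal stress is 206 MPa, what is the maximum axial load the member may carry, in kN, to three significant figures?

382 kN

A = 1855 mm².
P_max = σ_allow · A = 206 · 1855 = 382100 N = 382.1 kN.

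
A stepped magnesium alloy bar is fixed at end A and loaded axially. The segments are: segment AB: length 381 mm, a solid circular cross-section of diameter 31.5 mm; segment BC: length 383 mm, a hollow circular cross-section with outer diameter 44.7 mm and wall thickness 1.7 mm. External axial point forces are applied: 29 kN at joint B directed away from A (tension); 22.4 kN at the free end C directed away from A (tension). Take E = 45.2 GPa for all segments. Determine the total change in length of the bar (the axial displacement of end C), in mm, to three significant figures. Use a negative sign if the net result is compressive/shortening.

Internal axial forces (sectioning from the free end, tension +): N_BC = 22.4 kN, N_AB = 51.4 kN.
A_AB = 779.3 mm².
A_BC = 229.7 mm².
δ_AB = 51400·381/(779.3·45200) = 0.556 mm
δ_BC = 22400·383/(229.7·45200) = 0.8265 mm
δ = Σδ_i = 1.382 mm.

1.38 mm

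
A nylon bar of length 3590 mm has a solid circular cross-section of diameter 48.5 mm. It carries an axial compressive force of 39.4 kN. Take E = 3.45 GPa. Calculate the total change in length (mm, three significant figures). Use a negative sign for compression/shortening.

A = 1847 mm².
δ_mech = NL/(AE) = -39400·3590/(1847·3450) = -22.19 mm.

-22.2 mm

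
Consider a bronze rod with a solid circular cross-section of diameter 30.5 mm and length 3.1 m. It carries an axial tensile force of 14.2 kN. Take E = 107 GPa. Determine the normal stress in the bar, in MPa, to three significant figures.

19.4 MPa

A = 730.6 mm².
σ = N/A = 14200/730.6 = 19.44 MPa.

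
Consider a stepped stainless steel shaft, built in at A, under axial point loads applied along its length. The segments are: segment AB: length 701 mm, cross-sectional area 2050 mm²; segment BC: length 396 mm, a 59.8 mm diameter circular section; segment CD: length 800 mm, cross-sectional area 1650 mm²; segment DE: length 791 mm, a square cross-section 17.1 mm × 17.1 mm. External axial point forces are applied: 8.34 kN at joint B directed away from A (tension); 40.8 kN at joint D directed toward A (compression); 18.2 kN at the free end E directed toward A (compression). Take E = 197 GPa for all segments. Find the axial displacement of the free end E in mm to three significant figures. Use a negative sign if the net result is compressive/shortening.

Internal axial forces (sectioning from the free end, tension +): N_DE = -18.2 kN, N_CD = -59 kN, N_BC = -59 kN, N_AB = -50.66 kN.
A_BC = 2809 mm².
A_DE = 292.4 mm².
δ_AB = -50660·701/(2050·197000) = -0.08794 mm
δ_BC = -59000·396/(2809·197000) = -0.04223 mm
δ_CD = -59000·800/(1650·197000) = -0.1452 mm
δ_DE = -18200·791/(292.4·197000) = -0.2499 mm
δ = Σδ_i = -0.5253 mm.

-0.525 mm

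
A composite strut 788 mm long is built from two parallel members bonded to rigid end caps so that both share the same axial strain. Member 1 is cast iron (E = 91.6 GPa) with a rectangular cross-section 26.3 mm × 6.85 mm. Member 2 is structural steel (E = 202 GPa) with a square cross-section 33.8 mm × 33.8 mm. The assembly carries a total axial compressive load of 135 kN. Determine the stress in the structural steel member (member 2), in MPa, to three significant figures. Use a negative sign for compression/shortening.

-110 MPa

A_1 = 180.2 mm².
A_2 = 1142 mm².
Equal strain + equilibrium ⇒ each member carries load in proportion to AE: A₁E₁ = 16500000 N, A₂E₂ = 230800000 N, ΣAE = 247300000 N.
σ₂ = P·E₂/ΣAE = -135000·202000/247300000 = -110.3 MPa.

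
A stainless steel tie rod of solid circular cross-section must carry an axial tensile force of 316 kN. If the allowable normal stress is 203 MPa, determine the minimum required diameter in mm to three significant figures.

Required area A ≥ P/σ_allow = 316000/203 = 1557 mm².
For a solid circular section, d ≥ √(4A/π) = 44.52 mm.

44.5 mm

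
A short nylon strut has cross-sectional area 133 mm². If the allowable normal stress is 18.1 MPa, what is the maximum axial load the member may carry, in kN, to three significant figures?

2.41 kN

P_max = σ_allow · A = 18.1 · 133 = 2407 N = 2.407 kN.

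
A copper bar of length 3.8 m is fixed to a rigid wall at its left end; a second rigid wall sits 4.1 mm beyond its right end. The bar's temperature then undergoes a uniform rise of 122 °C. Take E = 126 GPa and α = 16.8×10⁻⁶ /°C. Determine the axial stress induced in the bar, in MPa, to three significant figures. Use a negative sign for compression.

Free thermal expansion αLΔT = 16.8e-6 · 3800 · 122 = 7.788 mm.
The walls engage after the gap closes; constrained expansion = 7.788 − 4.1 = 3.688 mm.
The walls impose strain ε = −(3.688)/3800 = -9.7065e-04; σ = Eε = 126000 · -9.7065e-04 = -122.3 MPa.

-122 MPa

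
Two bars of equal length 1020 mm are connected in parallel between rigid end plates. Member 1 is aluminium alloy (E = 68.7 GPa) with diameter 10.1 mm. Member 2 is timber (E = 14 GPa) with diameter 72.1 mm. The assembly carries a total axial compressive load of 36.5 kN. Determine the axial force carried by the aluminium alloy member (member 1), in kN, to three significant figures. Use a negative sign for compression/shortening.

-3.21 kN

A_1 = 80.12 mm².
A_2 = 4083 mm².
Equal strain + equilibrium ⇒ each member carries load in proportion to AE: A₁E₁ = 5504000 N, A₂E₂ = 57160000 N, ΣAE = 62660000 N.
F₁ = P·A₁E₁/ΣAE = -36500·5504000/62660000 = -3206 N.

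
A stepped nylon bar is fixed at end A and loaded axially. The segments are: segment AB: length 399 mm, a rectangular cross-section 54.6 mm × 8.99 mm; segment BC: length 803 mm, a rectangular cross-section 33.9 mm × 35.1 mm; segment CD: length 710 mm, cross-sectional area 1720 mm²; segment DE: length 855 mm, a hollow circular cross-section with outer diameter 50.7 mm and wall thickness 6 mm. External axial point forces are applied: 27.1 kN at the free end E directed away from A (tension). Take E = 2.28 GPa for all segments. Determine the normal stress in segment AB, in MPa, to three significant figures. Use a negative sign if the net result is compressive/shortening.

55.2 MPa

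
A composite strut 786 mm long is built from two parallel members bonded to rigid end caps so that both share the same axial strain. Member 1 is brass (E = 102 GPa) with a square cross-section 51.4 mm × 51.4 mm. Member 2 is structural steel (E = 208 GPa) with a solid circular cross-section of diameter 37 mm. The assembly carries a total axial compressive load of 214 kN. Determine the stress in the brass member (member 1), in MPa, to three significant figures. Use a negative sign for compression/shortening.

A_1 = 2642 mm².
A_2 = 1075 mm².
Equal strain + equilibrium ⇒ each member carries load in proportion to AE: A₁E₁ = 269500000 N, A₂E₂ = 223600000 N, ΣAE = 493100000 N.
σ₁ = P·E₁/ΣAE = -214000·102000/493100000 = -44.26 MPa.

-44.3 MPa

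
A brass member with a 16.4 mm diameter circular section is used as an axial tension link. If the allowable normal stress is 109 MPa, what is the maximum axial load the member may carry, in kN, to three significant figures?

23.0 kN

A = 211.2 mm².
P_max = σ_allow · A = 109 · 211.2 = 23030 N = 23.03 kN.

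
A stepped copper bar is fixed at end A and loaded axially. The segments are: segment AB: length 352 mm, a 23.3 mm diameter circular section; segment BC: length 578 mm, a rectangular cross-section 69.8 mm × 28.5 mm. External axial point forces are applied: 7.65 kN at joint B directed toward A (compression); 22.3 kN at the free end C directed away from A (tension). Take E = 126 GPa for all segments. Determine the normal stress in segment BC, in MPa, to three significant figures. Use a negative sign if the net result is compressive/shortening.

Internal axial forces (sectioning from the free end, tension +): N_BC = 22.3 kN, N_AB = 14.65 kN.
A_BC = 1989 mm².
σ_BC = N_BC/A_BC = 22300/1989 = 11.21 MPa.

11.2 MPa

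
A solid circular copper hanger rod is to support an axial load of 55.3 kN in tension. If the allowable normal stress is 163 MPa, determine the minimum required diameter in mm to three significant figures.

Required area A ≥ P/σ_allow = 55300/163 = 339.3 mm².
For a solid circular section, d ≥ √(4A/π) = 20.78 mm.

20.8 mm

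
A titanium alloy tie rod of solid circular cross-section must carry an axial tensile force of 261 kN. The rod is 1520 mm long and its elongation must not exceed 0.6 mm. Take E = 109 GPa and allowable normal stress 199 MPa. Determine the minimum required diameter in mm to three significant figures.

87.9 mm

Required area A ≥ P/σ_allow = 261000/199 = 1312 mm².
For a solid circular section, d ≥ √(4A/π) = 40.86 mm.
Elongation limit: A ≥ PL/(Eδ_allow) = 261000·1520/(109000·0.6) = 6066 mm² ⇒ d ≥ 87.88 mm.
The elongation limit governs.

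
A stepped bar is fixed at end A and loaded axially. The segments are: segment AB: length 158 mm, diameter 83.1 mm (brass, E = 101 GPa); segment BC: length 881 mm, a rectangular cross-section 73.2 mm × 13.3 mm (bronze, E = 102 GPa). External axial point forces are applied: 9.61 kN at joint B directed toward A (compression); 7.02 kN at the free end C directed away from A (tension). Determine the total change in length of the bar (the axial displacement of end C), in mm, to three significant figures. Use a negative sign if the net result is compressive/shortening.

Internal axial forces (sectioning from the free end, tension +): N_BC = 7.02 kN, N_AB = -2.59 kN.
A_AB = 5424 mm².
A_BC = 973.6 mm².
δ_AB = -2590·158/(5424·101000) = -0.000747 mm
δ_BC = 7020·881/(973.6·102000) = 0.06228 mm
δ = Σδ_i = 0.06153 mm.

0.0615 mm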